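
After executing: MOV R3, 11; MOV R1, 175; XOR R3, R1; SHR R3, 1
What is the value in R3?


Register state trace:
  MOV R3, 11  → R3 = 11 (0b00001011)
  MOV R1, 175  → R1 = 175 (0b10101111)
  XOR R3, R1  → R3 = 11 XOR 175 = 164 (0b10100100)
  SHR R3, 1  → R3 = 164 >> 1 = 82
Final: R3 = 82

82


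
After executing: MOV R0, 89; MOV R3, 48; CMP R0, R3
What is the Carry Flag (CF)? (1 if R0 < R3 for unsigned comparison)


Register state trace:
  MOV R0, 89  → R0 = 89
  MOV R3, 48  → R3 = 48
  CMP R0, R3  → unsigned 89 - 48: no borrow
  89 >= 48, so CF = 0
CF = 0

0


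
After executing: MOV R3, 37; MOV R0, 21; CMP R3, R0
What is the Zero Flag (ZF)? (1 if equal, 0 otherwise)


Register state trace:
  MOV R3, 37  → R3 = 37
  MOV R0, 21  → R0 = 21
  CMP R3, R0  → computes 37 - 21 = 16
  Result is nonzero, so values are not equal
ZF = 0

0


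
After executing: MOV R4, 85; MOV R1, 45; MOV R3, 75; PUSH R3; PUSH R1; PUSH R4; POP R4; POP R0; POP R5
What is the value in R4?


Stack trace (top is rightmost):
  MOV R4, 85  → R4 = 85
  MOV R1, 45  → R1 = 45
  MOV R3, 75  → R3 = 75
  PUSH R3  → stack: [75]
  PUSH R1  → stack: [75, 45]
  PUSH R4  → stack: [75, 45, 85]
  POP R4  → R4 = 85, stack: [75, 45]
  POP R0  → R0 = 45, stack: [75]
  POP R5  → R5 = 75, stack: []
Final: R4 = 85

85


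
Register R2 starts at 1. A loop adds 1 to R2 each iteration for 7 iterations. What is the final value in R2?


Starting value: R2 = 1
  Iter 1: R2 = 1 + 1 = 2
  Iter 2: R2 = 2 + 1 = 3
  Iter 3: R2 = 3 + 1 = 4
  Iter 4: R2 = 4 + 1 = 5
  Iter 5: R2 = 5 + 1 = 6
  Iter 6: R2 = 6 + 1 = 7
  Iter 7: R2 = 7 + 1 = 8
Final: R2 = 8

8


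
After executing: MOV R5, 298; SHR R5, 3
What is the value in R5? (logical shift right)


Register state trace:
  MOV R5, 298  → R5 = 298
  SHR R5, 3  → R5 = 298 >> 3 = 298 // 2^3 = 37
Final: R5 = 37

37


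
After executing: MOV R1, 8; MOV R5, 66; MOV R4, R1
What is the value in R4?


Register state trace:
  MOV R1, 8  → R1 = 8
  MOV R5, 66  → R5 = 66
  MOV R4, R1  → R4 = 8
Final: R4 = 8

8


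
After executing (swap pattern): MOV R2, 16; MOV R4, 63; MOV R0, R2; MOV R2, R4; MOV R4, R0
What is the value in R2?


Register state trace (swap pattern):
  MOV R2, 16  → R2 = 16
  MOV R4, 63  → R4 = 63
  MOV R0, R2  → R0 = 16  (save R2)
  MOV R2, R4  → R2 = 63  (R2 gets R4's value)
  MOV R4, R0  → R4 = 16  (R4 gets saved value)
Final: R2 = 63

63


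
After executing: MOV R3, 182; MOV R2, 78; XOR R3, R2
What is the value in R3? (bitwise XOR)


Register state trace:
  MOV R3, 182  → R3 = 182 (0b10110110)
  MOV R2, 78  → R2 = 78 (0b01001110)
  XOR R3, R2  → R3 = 182 XOR 78 = 248 (0b11111000)
Final: R3 = 248

248


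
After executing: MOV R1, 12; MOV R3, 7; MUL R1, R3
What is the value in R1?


Register state trace:
  MOV R1, 12  → R1 = 12
  MOV R3, 7  → R3 = 7
  MUL R1, R3  → R1 = 12 * 7 = 84
Final: R1 = 84

84


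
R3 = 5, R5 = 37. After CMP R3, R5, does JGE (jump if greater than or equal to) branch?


Trace:
  R3 = 5, R5 = 37
  CMP R3, R5  → compares 5 vs 37
  JGE checks: is 5 greater than or equal to 37?
  5 < 37, so condition is false
Branch taken: No

No


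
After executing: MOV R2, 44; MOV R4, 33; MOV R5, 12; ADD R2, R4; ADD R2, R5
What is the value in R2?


Register state trace:
  MOV R2, 44  → R2 = 44
  MOV R4, 33  → R4 = 33
  MOV R5, 12  → R5 = 12
  ADD R2, R4  → R2 = 44 + 33 = 77
  ADD R2, R5  → R2 = 77 + 12 = 89
Final: R2 = 89

89


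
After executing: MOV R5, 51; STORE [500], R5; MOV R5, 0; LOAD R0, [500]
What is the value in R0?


Register and memory trace:
  MOV R5, 51  → R5 = 51
  STORE [500], R5  → mem[500] = 51
  MOV R5, 0  → R5 = 0
  LOAD R0, [500]  → R0 = mem[500] = 51
Final: R0 = 51

51


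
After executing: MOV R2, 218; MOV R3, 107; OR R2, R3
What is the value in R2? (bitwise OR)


Register state trace:
  MOV R2, 218  → R2 = 218 (0b11011010)
  MOV R3, 107  → R3 = 107 (0b01101011)
  OR R2, R3   → R2 = 218 OR 107 = 251 (0b11111011)
Final: R2 = 251

251


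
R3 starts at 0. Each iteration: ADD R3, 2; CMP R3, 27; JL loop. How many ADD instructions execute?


Loop trace (R3 starts at 0, target 27, step 2):
  ADD #1: R3 = 0 + 2 = 2  → 2 < 27, loop
  ADD #2: R3 = 2 + 2 = 4  → 4 < 27, loop
  ADD #3: R3 = 4 + 2 = 6  → 6 < 27, loop
  ADD #4: R3 = 6 + 2 = 8  → 8 < 27, loop
  ADD #5: R3 = 8 + 2 = 10  → 10 < 27, loop
  ADD #6: R3 = 10 + 2 = 12  → 12 < 27, loop
  ADD #7: R3 = 12 + 2 = 14  → 14 < 27, loop
  ADD #8: R3 = 14 + 2 = 16  → 16 < 27, loop
  ADD #9: R3 = 16 + 2 = 18  → 18 < 27, loop
  ADD #10: R3 = 18 + 2 = 20  → 20 < 27, loop
  ADD #11: R3 = 20 + 2 = 22  → 22 < 27, loop
  ADD #12: R3 = 22 + 2 = 24  → 24 < 27, loop
  ADD #13: R3 = 24 + 2 = 26  → 26 < 27, loop
  ADD #14: R3 = 26 + 2 = 28  → 28 >= 27, exit
Total ADD instructions: 14

14


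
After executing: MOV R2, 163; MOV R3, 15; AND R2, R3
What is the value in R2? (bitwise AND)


Register state trace:
  MOV R2, 163  → R2 = 163 (0b10100011)
  MOV R3, 15  → R3 = 15 (0b00001111)
  AND R2, R3  → R2 = 163 AND 15 = 3 (0b00000011)
Final: R2 = 3

3


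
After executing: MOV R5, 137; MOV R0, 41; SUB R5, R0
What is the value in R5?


Register state trace:
  MOV R5, 137  → R5 = 137
  MOV R0, 41  → R0 = 41
  SUB R5, R0  → R5 = 137 - 41 = 96
Final: R5 = 96

96


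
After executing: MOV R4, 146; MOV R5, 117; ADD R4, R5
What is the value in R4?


Register state trace:
  MOV R4, 146  → R4 = 146
  MOV R5, 117  → R5 = 117
  ADD R4, R5  → R4 = 146 + 117 = 263
Final: R4 = 263

263


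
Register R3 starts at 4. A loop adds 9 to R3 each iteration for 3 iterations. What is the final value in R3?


Starting value: R3 = 4
  Iter 1: R3 = 4 + 9 = 13
  Iter 2: R3 = 13 + 9 = 22
  Iter 3: R3 = 22 + 9 = 31
Final: R3 = 31

31


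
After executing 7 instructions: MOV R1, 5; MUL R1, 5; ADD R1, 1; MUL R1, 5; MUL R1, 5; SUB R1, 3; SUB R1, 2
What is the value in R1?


Register state trace:
  MOV R1, 5  → R1 = 5
  MUL R1, 5  → R1 = 5 * 5 = 25
  ADD R1, 1  → R1 = 25 + 1 = 26
  MUL R1, 5  → R1 = 26 * 5 = 130
  MUL R1, 5  → R1 = 130 * 5 = 650
  SUB R1, 3  → R1 = 650 - 3 = 647
  SUB R1, 2  → R1 = 647 - 2 = 645
Final: R1 = 645

645


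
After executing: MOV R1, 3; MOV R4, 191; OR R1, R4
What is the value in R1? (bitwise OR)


Register state trace:
  MOV R1, 3  → R1 = 3 (0b00000011)
  MOV R4, 191  → R4 = 191 (0b10111111)
  OR R1, R4   → R1 = 3 OR 191 = 191 (0b10111111)
Final: R1 = 191

191


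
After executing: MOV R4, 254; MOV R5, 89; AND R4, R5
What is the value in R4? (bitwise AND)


Register state trace:
  MOV R4, 254  → R4 = 254 (0b11111110)
  MOV R5, 89  → R5 = 89 (0b01011001)
  AND R4, R5  → R4 = 254 AND 89 = 88 (0b01011000)
Final: R4 = 88

88


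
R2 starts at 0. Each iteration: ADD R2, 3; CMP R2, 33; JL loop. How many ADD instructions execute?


Loop trace (R2 starts at 0, target 33, step 3):
  ADD #1: R2 = 0 + 3 = 3  → 3 < 33, loop
  ADD #2: R2 = 3 + 3 = 6  → 6 < 33, loop
  ADD #3: R2 = 6 + 3 = 9  → 9 < 33, loop
  ADD #4: R2 = 9 + 3 = 12  → 12 < 33, loop
  ADD #5: R2 = 12 + 3 = 15  → 15 < 33, loop
  ADD #6: R2 = 15 + 3 = 18  → 18 < 33, loop
  ADD #7: R2 = 18 + 3 = 21  → 21 < 33, loop
  ADD #8: R2 = 21 + 3 = 24  → 24 < 33, loop
  ADD #9: R2 = 24 + 3 = 27  → 27 < 33, loop
  ADD #10: R2 = 27 + 3 = 30  → 30 < 33, loop
  ADD #11: R2 = 30 + 3 = 33  → 33 >= 33, exit
Total ADD instructions: 11

11


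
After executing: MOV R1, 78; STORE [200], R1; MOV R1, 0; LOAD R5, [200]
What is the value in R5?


Register and memory trace:
  MOV R1, 78  → R1 = 78
  STORE [200], R1  → mem[200] = 78
  MOV R1, 0  → R1 = 0
  LOAD R5, [200]  → R5 = mem[200] = 78
Final: R5 = 78

78


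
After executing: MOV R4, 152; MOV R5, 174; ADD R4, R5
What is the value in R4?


Register state trace:
  MOV R4, 152  → R4 = 152
  MOV R5, 174  → R5 = 174
  ADD R4, R5  → R4 = 152 + 174 = 326
Final: R4 = 326

326


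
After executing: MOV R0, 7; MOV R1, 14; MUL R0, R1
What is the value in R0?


Register state trace:
  MOV R0, 7  → R0 = 7
  MOV R1, 14  → R1 = 14
  MUL R0, R1  → R0 = 7 * 14 = 98
Final: R0 = 98

98


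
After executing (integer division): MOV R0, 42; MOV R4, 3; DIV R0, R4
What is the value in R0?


Register state trace:
  MOV R0, 42  → R0 = 42
  MOV R4, 3  → R4 = 3
  DIV R0, R4  → R0 = 42 // 3 = 14
Final: R0 = 14

14


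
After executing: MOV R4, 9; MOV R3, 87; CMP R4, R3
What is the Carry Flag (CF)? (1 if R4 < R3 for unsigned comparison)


Register state trace:
  MOV R4, 9  → R4 = 9
  MOV R3, 87  → R3 = 87
  CMP R4, R3  → unsigned 9 - 87: borrow occurs
  9 < 87, so CF = 1
CF = 1

1


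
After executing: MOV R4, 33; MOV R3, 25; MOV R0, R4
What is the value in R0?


Register state trace:
  MOV R4, 33  → R4 = 33
  MOV R3, 25  → R3 = 25
  MOV R0, R4  → R0 = 33
Final: R0 = 33

33


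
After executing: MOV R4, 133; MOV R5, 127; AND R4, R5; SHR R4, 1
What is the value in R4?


Register state trace:
  MOV R4, 133  → R4 = 133 (0b10000101)
  MOV R5, 127  → R5 = 127 (0b01111111)
  AND R4, R5  → R4 = 133 AND 127 = 5 (0b00000101)
  SHR R4, 1  → R4 = 5 >> 1 = 2
Final: R4 = 2

2


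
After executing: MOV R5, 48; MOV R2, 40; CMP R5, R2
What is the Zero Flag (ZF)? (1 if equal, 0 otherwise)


Register state trace:
  MOV R5, 48  → R5 = 48
  MOV R2, 40  → R2 = 40
  CMP R5, R2  → computes 48 - 40 = 8
  Result is nonzero, so values are not equal
ZF = 0

0


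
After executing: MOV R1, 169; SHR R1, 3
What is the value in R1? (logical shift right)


Register state trace:
  MOV R1, 169  → R1 = 169
  SHR R1, 3  → R1 = 169 >> 3 = 169 // 2^3 = 21
Final: R1 = 21

21


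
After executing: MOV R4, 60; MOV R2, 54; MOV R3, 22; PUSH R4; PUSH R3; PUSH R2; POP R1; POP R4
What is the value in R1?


Stack trace (top is rightmost):
  MOV R4, 60  → R4 = 60
  MOV R2, 54  → R2 = 54
  MOV R3, 22  → R3 = 22
  PUSH R4  → stack: [60]
  PUSH R3  → stack: [60, 22]
  PUSH R2  → stack: [60, 22, 54]
  POP R1  → R1 = 54, stack: [60, 22]
  POP R4  → R4 = 22, stack: [60]
Final: R1 = 54

54


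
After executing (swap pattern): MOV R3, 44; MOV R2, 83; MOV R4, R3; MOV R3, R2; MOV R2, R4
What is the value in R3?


Register state trace (swap pattern):
  MOV R3, 44  → R3 = 44
  MOV R2, 83  → R2 = 83
  MOV R4, R3  → R4 = 44  (save R3)
  MOV R3, R2  → R3 = 83  (R3 gets R2's value)
  MOV R2, R4  → R2 = 44  (R2 gets saved value)
Final: R3 = 83

83


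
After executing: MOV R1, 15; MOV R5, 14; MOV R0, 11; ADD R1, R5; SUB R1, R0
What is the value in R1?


Register state trace:
  MOV R1, 15  → R1 = 15
  MOV R5, 14  → R5 = 14
  MOV R0, 11  → R0 = 11
  ADD R1, R5  → R1 = 15 + 14 = 29
  SUB R1, R0  → R1 = 29 - 11 = 18
Final: R1 = 18

18


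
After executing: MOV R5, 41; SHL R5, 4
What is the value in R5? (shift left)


Register state trace:
  MOV R5, 41  → R5 = 41
  SHL R5, 4  → R5 = 41 << 4 = 41 * 2^4 = 656
Final: R5 = 656

656


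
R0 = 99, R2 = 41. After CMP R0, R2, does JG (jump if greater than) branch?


Trace:
  R0 = 99, R2 = 41
  CMP R0, R2  → compares 99 vs 41
  JG checks: is 99 greater than 41?
  99 > 41, so condition is true
Branch taken: Yes

Yes


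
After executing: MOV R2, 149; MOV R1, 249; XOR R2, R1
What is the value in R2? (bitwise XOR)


Register state trace:
  MOV R2, 149  → R2 = 149 (0b10010101)
  MOV R1, 249  → R1 = 249 (0b11111001)
  XOR R2, R1  → R2 = 149 XOR 249 = 108 (0b01101100)
Final: R2 = 108

108


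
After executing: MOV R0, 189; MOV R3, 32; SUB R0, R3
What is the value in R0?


Register state trace:
  MOV R0, 189  → R0 = 189
  MOV R3, 32  → R3 = 32
  SUB R0, R3  → R0 = 189 - 32 = 157
Final: R0 = 157

157


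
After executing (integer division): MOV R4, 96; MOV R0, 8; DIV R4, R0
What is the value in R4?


Register state trace:
  MOV R4, 96  → R4 = 96
  MOV R0, 8  → R0 = 8
  DIV R4, R0  → R4 = 96 // 8 = 12
Final: R4 = 12

12


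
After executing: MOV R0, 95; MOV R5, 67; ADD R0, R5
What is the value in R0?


Register state trace:
  MOV R0, 95  → R0 = 95
  MOV R5, 67  → R5 = 67
  ADD R0, R5  → R0 = 95 + 67 = 162
Final: R0 = 162

162


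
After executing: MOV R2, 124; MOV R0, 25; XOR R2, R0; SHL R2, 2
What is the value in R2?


Register state trace:
  MOV R2, 124  → R2 = 124 (0b01111100)
  MOV R0, 25  → R0 = 25 (0b00011001)
  XOR R2, R0  → R2 = 124 XOR 25 = 101 (0b01100101)
  SHL R2, 2  → R2 = 101 << 2 = 404
Final: R2 = 404

404


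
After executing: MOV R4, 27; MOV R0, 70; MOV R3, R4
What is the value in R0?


Register state trace:
  MOV R4, 27  → R4 = 27
  MOV R0, 70  → R0 = 70
  MOV R3, R4  → R3 = 27
Final: R0 = 70

70


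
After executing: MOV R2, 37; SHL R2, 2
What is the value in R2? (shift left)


Register state trace:
  MOV R2, 37  → R2 = 37
  SHL R2, 2  → R2 = 37 << 2 = 37 * 2^2 = 148
Final: R2 = 148

148


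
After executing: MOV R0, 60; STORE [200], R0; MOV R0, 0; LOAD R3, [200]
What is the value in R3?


Register and memory trace:
  MOV R0, 60  → R0 = 60
  STORE [200], R0  → mem[200] = 60
  MOV R0, 0  → R0 = 0
  LOAD R3, [200]  → R3 = mem[200] = 60
Final: R3 = 60

60


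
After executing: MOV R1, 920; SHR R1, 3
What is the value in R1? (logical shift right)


Register state trace:
  MOV R1, 920  → R1 = 920
  SHR R1, 3  → R1 = 920 >> 3 = 920 // 2^3 = 115
Final: R1 = 115

115


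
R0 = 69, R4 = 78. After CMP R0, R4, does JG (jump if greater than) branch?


Trace:
  R0 = 69, R4 = 78
  CMP R0, R4  → compares 69 vs 78
  JG checks: is 69 greater than 78?
  69 < 78, so condition is false
Branch taken: No

No


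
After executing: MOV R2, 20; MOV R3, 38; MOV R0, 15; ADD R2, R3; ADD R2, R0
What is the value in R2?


Register state trace:
  MOV R2, 20  → R2 = 20
  MOV R3, 38  → R3 = 38
  MOV R0, 15  → R0 = 15
  ADD R2, R3  → R2 = 20 + 38 = 58
  ADD R2, R0  → R2 = 58 + 15 = 73
Final: R2 = 73

73


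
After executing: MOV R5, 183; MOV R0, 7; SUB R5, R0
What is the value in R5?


Register state trace:
  MOV R5, 183  → R5 = 183
  MOV R0, 7  → R0 = 7
  SUB R5, R0  → R5 = 183 - 7 = 176
Final: R5 = 176

176


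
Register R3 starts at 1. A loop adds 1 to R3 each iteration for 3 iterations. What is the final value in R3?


Starting value: R3 = 1
  Iter 1: R3 = 1 + 1 = 2
  Iter 2: R3 = 2 + 1 = 3
  Iter 3: R3 = 3 + 1 = 4
Final: R3 = 4

4


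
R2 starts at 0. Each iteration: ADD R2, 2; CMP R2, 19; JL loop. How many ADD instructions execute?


Loop trace (R2 starts at 0, target 19, step 2):
  ADD #1: R2 = 0 + 2 = 2  → 2 < 19, loop
  ADD #2: R2 = 2 + 2 = 4  → 4 < 19, loop
  ADD #3: R2 = 4 + 2 = 6  → 6 < 19, loop
  ADD #4: R2 = 6 + 2 = 8  → 8 < 19, loop
  ADD #5: R2 = 8 + 2 = 10  → 10 < 19, loop
  ADD #6: R2 = 10 + 2 = 12  → 12 < 19, loop
  ADD #7: R2 = 12 + 2 = 14  → 14 < 19, loop
  ADD #8: R2 = 14 + 2 = 16  → 16 < 19, loop
  ADD #9: R2 = 16 + 2 = 18  → 18 < 19, loop
  ADD #10: R2 = 18 + 2 = 20  → 20 >= 19, exit
Total ADD instructions: 10

10


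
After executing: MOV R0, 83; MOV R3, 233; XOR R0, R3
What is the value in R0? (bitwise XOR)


Register state trace:
  MOV R0, 83  → R0 = 83 (0b01010011)
  MOV R3, 233  → R3 = 233 (0b11101001)
  XOR R0, R3  → R0 = 83 XOR 233 = 186 (0b10111010)
Final: R0 = 186

186


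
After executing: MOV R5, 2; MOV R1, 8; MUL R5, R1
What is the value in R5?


Register state trace:
  MOV R5, 2  → R5 = 2
  MOV R1, 8  → R1 = 8
  MUL R5, R1  → R5 = 2 * 8 = 16
Final: R5 = 16

16


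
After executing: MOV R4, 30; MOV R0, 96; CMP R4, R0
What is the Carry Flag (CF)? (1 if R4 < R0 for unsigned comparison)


Register state trace:
  MOV R4, 30  → R4 = 30
  MOV R0, 96  → R0 = 96
  CMP R4, R0  → unsigned 30 - 96: borrow occurs
  30 < 96, so CF = 1
CF = 1

1


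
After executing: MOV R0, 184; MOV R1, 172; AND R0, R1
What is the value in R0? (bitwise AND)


Register state trace:
  MOV R0, 184  → R0 = 184 (0b10111000)
  MOV R1, 172  → R1 = 172 (0b10101100)
  AND R0, R1  → R0 = 184 AND 172 = 168 (0b10101000)
Final: R0 = 168

168


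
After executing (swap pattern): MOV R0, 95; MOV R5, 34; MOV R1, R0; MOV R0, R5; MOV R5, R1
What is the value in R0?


Register state trace (swap pattern):
  MOV R0, 95  → R0 = 95
  MOV R5, 34  → R5 = 34
  MOV R1, R0  → R1 = 95  (save R0)
  MOV R0, R5  → R0 = 34  (R0 gets R5's value)
  MOV R5, R1  → R5 = 95  (R5 gets saved value)
Final: R0 = 34

34


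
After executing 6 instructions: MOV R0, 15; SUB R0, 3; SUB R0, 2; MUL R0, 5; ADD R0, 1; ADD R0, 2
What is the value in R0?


Register state trace:
  MOV R0, 15  → R0 = 15
  SUB R0, 3  → R0 = 15 - 3 = 12
  SUB R0, 2  → R0 = 12 - 2 = 10
  MUL R0, 5  → R0 = 10 * 5 = 50
  ADD R0, 1  → R0 = 50 + 1 = 51
  ADD R0, 2  → R0 = 51 + 2 = 53
Final: R0 = 53

53


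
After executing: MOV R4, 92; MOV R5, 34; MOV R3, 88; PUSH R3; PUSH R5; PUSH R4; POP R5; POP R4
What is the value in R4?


Stack trace (top is rightmost):
  MOV R4, 92  → R4 = 92
  MOV R5, 34  → R5 = 34
  MOV R3, 88  → R3 = 88
  PUSH R3  → stack: [88]
  PUSH R5  → stack: [88, 34]
  PUSH R4  → stack: [88, 34, 92]
  POP R5  → R5 = 92, stack: [88, 34]
  POP R4  → R4 = 34, stack: [88]
Final: R4 = 34

34


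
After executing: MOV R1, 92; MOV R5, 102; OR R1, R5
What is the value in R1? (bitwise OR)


Register state trace:
  MOV R1, 92  → R1 = 92 (0b01011100)
  MOV R5, 102  → R5 = 102 (0b01100110)
  OR R1, R5   → R1 = 92 OR 102 = 126 (0b01111110)
Final: R1 = 126

126


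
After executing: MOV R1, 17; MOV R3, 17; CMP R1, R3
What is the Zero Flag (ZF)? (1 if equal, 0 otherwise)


Register state trace:
  MOV R1, 17  → R1 = 17
  MOV R3, 17  → R3 = 17
  CMP R1, R3  → computes 17 - 17 = 0
  Result is zero, so values are equal
ZF = 1

1


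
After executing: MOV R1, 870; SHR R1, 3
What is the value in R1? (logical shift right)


Register state trace:
  MOV R1, 870  → R1 = 870
  SHR R1, 3  → R1 = 870 >> 3 = 870 // 2^3 = 108
Final: R1 = 108

108


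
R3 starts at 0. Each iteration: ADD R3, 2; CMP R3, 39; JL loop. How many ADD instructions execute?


Loop trace (R3 starts at 0, target 39, step 2):
  ADD #1: R3 = 0 + 2 = 2  → 2 < 39, loop
  ADD #2: R3 = 2 + 2 = 4  → 4 < 39, loop
  ADD #3: R3 = 4 + 2 = 6  → 6 < 39, loop
  ADD #4: R3 = 6 + 2 = 8  → 8 < 39, loop
  ADD #5: R3 = 8 + 2 = 10  → 10 < 39, loop
  ADD #6: R3 = 10 + 2 = 12  → 12 < 39, loop
  ADD #7: R3 = 12 + 2 = 14  → 14 < 39, loop
  ADD #8: R3 = 14 + 2 = 16  → 16 < 39, loop
  ADD #9: R3 = 16 + 2 = 18  → 18 < 39, loop
  ADD #10: R3 = 18 + 2 = 20  → 20 < 39, loop
  ADD #11: R3 = 20 + 2 = 22  → 22 < 39, loop
  ADD #12: R3 = 22 + 2 = 24  → 24 < 39, loop
  ADD #13: R3 = 24 + 2 = 26  → 26 < 39, loop
  ADD #14: R3 = 26 + 2 = 28  → 28 < 39, loop
  ADD #15: R3 = 28 + 2 = 30  → 30 < 39, loop
  ADD #16: R3 = 30 + 2 = 32  → 32 < 39, loop
  ADD #17: R3 = 32 + 2 = 34  → 34 < 39, loop
  ADD #18: R3 = 34 + 2 = 36  → 36 < 39, loop
  ADD #19: R3 = 36 + 2 = 38  → 38 < 39, loop
  ADD #20: R3 = 38 + 2 = 40  → 40 >= 39, exit
Total ADD instructions: 20

20


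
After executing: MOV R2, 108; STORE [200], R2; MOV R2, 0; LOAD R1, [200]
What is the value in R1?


Register and memory trace:
  MOV R2, 108  → R2 = 108
  STORE [200], R2  → mem[200] = 108
  MOV R2, 0  → R2 = 0
  LOAD R1, [200]  → R1 = mem[200] = 108
Final: R1 = 108

108


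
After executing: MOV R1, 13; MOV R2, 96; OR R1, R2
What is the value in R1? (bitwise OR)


Register state trace:
  MOV R1, 13  → R1 = 13 (0b00001101)
  MOV R2, 96  → R2 = 96 (0b01100000)
  OR R1, R2   → R1 = 13 OR 96 = 109 (0b01101101)
Final: R1 = 109

109


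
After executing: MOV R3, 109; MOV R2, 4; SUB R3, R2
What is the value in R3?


Register state trace:
  MOV R3, 109  → R3 = 109
  MOV R2, 4  → R2 = 4
  SUB R3, R2  → R3 = 109 - 4 = 105
Final: R3 = 105

105


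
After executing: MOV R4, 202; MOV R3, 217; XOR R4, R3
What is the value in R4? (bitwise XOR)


Register state trace:
  MOV R4, 202  → R4 = 202 (0b11001010)
  MOV R3, 217  → R3 = 217 (0b11011001)
  XOR R4, R3  → R4 = 202 XOR 217 = 19 (0b00010011)
Final: R4 = 19

19


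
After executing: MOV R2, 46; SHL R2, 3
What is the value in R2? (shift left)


Register state trace:
  MOV R2, 46  → R2 = 46
  SHL R2, 3  → R2 = 46 << 3 = 46 * 2^3 = 368
Final: R2 = 368

368


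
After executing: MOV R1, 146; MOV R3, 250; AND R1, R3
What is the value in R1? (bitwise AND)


Register state trace:
  MOV R1, 146  → R1 = 146 (0b10010010)
  MOV R3, 250  → R3 = 250 (0b11111010)
  AND R1, R3  → R1 = 146 AND 250 = 146 (0b10010010)
Final: R1 = 146

146


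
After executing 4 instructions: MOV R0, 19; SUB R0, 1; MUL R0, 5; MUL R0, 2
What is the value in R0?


Register state trace:
  MOV R0, 19  → R0 = 19
  SUB R0, 1  → R0 = 19 - 1 = 18
  MUL R0, 5  → R0 = 18 * 5 = 90
  MUL R0, 2  → R0 = 90 * 2 = 180
Final: R0 = 180

180


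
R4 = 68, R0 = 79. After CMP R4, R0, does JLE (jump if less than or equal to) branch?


Trace:
  R4 = 68, R0 = 79
  CMP R4, R0  → compares 68 vs 79
  JLE checks: is 68 less than or equal to 79?
  68 < 79, so condition is true
Branch taken: Yes

Yes


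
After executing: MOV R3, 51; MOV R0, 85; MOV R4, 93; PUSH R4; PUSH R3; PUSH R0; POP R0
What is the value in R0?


Stack trace (top is rightmost):
  MOV R3, 51  → R3 = 51
  MOV R0, 85  → R0 = 85
  MOV R4, 93  → R4 = 93
  PUSH R4  → stack: [93]
  PUSH R3  → stack: [93, 51]
  PUSH R0  → stack: [93, 51, 85]
  POP R0  → R0 = 85, stack: [93, 51]
Final: R0 = 85

85


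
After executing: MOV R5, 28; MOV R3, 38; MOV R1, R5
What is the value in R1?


Register state trace:
  MOV R5, 28  → R5 = 28
  MOV R3, 38  → R3 = 38
  MOV R1, R5  → R1 = 28
Final: R1 = 28

28


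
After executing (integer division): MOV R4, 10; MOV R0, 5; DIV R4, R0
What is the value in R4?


Register state trace:
  MOV R4, 10  → R4 = 10
  MOV R0, 5  → R0 = 5
  DIV R4, R0  → R4 = 10 // 5 = 2
Final: R4 = 2

2


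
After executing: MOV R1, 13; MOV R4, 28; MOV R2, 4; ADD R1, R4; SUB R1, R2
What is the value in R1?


Register state trace:
  MOV R1, 13  → R1 = 13
  MOV R4, 28  → R4 = 28
  MOV R2, 4  → R2 = 4
  ADD R1, R4  → R1 = 13 + 28 = 41
  SUB R1, R2  → R1 = 41 - 4 = 37
Final: R1 = 37

37


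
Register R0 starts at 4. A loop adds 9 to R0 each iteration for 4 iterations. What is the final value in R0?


Starting value: R0 = 4
  Iter 1: R0 = 4 + 9 = 13
  Iter 2: R0 = 13 + 9 = 22
  Iter 3: R0 = 22 + 9 = 31
  Iter 4: R0 = 31 + 9 = 40
Final: R0 = 40

40


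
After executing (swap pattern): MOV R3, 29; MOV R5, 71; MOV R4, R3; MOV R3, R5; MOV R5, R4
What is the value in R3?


Register state trace (swap pattern):
  MOV R3, 29  → R3 = 29
  MOV R5, 71  → R5 = 71
  MOV R4, R3  → R4 = 29  (save R3)
  MOV R3, R5  → R3 = 71  (R3 gets R5's value)
  MOV R5, R4  → R5 = 29  (R5 gets saved value)
Final: R3 = 71

71


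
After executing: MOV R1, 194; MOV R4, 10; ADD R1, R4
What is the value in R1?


Register state trace:
  MOV R1, 194  → R1 = 194
  MOV R4, 10  → R4 = 10
  ADD R1, R4  → R1 = 194 + 10 = 204
Final: R1 = 204

204


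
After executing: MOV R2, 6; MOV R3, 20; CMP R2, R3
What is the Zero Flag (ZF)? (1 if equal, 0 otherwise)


Register state trace:
  MOV R2, 6  → R2 = 6
  MOV R3, 20  → R3 = 20
  CMP R2, R3  → computes 6 - 20 = -14
  Result is nonzero, so values are not equal
ZF = 0

0


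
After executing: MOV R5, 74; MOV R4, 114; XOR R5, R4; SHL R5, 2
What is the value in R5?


Register state trace:
  MOV R5, 74  → R5 = 74 (0b01001010)
  MOV R4, 114  → R4 = 114 (0b01110010)
  XOR R5, R4  → R5 = 74 XOR 114 = 56 (0b00111000)
  SHL R5, 2  → R5 = 56 << 2 = 224
Final: R5 = 224

224


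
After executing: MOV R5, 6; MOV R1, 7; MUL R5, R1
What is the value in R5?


Register state trace:
  MOV R5, 6  → R5 = 6
  MOV R1, 7  → R1 = 7
  MUL R5, R1  → R5 = 6 * 7 = 42
Final: R5 = 42

42


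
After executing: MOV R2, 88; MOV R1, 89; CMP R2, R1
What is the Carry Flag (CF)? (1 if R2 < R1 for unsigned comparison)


Register state trace:
  MOV R2, 88  → R2 = 88
  MOV R1, 89  → R1 = 89
  CMP R2, R1  → unsigned 88 - 89: borrow occurs
  88 < 89, so CF = 1
CF = 1

1


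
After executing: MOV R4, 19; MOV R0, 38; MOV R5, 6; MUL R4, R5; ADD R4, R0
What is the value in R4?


Register state trace:
  MOV R4, 19  → R4 = 19
  MOV R0, 38  → R0 = 38
  MOV R5, 6  → R5 = 6
  MUL R4, R5  → R4 = 19 * 6 = 114
  ADD R4, R0  → R4 = 114 + 38 = 152
Final: R4 = 152

152


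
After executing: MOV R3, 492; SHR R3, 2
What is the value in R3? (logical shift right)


Register state trace:
  MOV R3, 492  → R3 = 492
  SHR R3, 2  → R3 = 492 >> 2 = 492 // 2^2 = 123
Final: R3 = 123

123


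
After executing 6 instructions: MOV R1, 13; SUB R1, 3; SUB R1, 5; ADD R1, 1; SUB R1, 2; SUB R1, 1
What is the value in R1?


Register state trace:
  MOV R1, 13  → R1 = 13
  SUB R1, 3  → R1 = 13 - 3 = 10
  SUB R1, 5  → R1 = 10 - 5 = 5
  ADD R1, 1  → R1 = 5 + 1 = 6
  SUB R1, 2  → R1 = 6 - 2 = 4
  SUB R1, 1  → R1 = 4 - 1 = 3
Final: R1 = 3

3


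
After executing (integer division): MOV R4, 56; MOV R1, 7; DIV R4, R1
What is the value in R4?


Register state trace:
  MOV R4, 56  → R4 = 56
  MOV R1, 7  → R1 = 7
  DIV R4, R1  → R4 = 56 // 7 = 8
Final: R4 = 8

8


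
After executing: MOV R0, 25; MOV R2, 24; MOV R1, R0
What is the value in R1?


Register state trace:
  MOV R0, 25  → R0 = 25
  MOV R2, 24  → R2 = 24
  MOV R1, R0  → R1 = 25
Final: R1 = 25

25


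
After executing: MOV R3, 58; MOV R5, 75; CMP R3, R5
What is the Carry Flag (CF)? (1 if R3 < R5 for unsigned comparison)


Register state trace:
  MOV R3, 58  → R3 = 58
  MOV R5, 75  → R5 = 75
  CMP R3, R5  → unsigned 58 - 75: borrow occurs
  58 < 75, so CF = 1
CF = 1

1


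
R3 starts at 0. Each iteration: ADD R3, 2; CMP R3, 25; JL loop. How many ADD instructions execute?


Loop trace (R3 starts at 0, target 25, step 2):
  ADD #1: R3 = 0 + 2 = 2  → 2 < 25, loop
  ADD #2: R3 = 2 + 2 = 4  → 4 < 25, loop
  ADD #3: R3 = 4 + 2 = 6  → 6 < 25, loop
  ADD #4: R3 = 6 + 2 = 8  → 8 < 25, loop
  ADD #5: R3 = 8 + 2 = 10  → 10 < 25, loop
  ADD #6: R3 = 10 + 2 = 12  → 12 < 25, loop
  ADD #7: R3 = 12 + 2 = 14  → 14 < 25, loop
  ADD #8: R3 = 14 + 2 = 16  → 16 < 25, loop
  ADD #9: R3 = 16 + 2 = 18  → 18 < 25, loop
  ADD #10: R3 = 18 + 2 = 20  → 20 < 25, loop
  ADD #11: R3 = 20 + 2 = 22  → 22 < 25, loop
  ADD #12: R3 = 22 + 2 = 24  → 24 < 25, loop
  ADD #13: R3 = 24 + 2 = 26  → 26 >= 25, exit
Total ADD instructions: 13

13


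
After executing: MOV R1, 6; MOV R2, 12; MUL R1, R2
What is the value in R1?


Register state trace:
  MOV R1, 6  → R1 = 6
  MOV R2, 12  → R2 = 12
  MUL R1, R2  → R1 = 6 * 12 = 72
Final: R1 = 72

72


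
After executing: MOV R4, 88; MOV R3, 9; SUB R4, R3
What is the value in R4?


Register state trace:
  MOV R4, 88  → R4 = 88
  MOV R3, 9  → R3 = 9
  SUB R4, R3  → R4 = 88 - 9 = 79
Final: R4 = 79

79


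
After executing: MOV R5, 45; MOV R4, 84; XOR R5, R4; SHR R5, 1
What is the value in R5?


Register state trace:
  MOV R5, 45  → R5 = 45 (0b00101101)
  MOV R4, 84  → R4 = 84 (0b01010100)
  XOR R5, R4  → R5 = 45 XOR 84 = 121 (0b01111001)
  SHR R5, 1  → R5 = 121 >> 1 = 60
Final: R5 = 60

60


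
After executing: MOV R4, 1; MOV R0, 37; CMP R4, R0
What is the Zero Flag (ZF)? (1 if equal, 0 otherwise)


Register state trace:
  MOV R4, 1  → R4 = 1
  MOV R0, 37  → R0 = 37
  CMP R4, R0  → computes 1 - 37 = -36
  Result is nonzero, so values are not equal
ZF = 0

0


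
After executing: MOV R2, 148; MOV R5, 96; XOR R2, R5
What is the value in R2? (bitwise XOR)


Register state trace:
  MOV R2, 148  → R2 = 148 (0b10010100)
  MOV R5, 96  → R5 = 96 (0b01100000)
  XOR R2, R5  → R2 = 148 XOR 96 = 244 (0b11110100)
Final: R2 = 244

244


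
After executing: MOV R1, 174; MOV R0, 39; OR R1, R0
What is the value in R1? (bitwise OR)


Register state trace:
  MOV R1, 174  → R1 = 174 (0b10101110)
  MOV R0, 39  → R0 = 39 (0b00100111)
  OR R1, R0   → R1 = 174 OR 39 = 175 (0b10101111)
Final: R1 = 175

175


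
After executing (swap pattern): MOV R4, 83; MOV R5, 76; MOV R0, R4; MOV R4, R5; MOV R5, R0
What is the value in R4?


Register state trace (swap pattern):
  MOV R4, 83  → R4 = 83
  MOV R5, 76  → R5 = 76
  MOV R0, R4  → R0 = 83  (save R4)
  MOV R4, R5  → R4 = 76  (R4 gets R5's value)
  MOV R5, R0  → R5 = 83  (R5 gets saved value)
Final: R4 = 76

76


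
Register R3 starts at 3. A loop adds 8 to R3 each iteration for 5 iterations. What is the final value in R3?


Starting value: R3 = 3
  Iter 1: R3 = 3 + 8 = 11
  Iter 2: R3 = 11 + 8 = 19
  Iter 3: R3 = 19 + 8 = 27
  Iter 4: R3 = 27 + 8 = 35
  Iter 5: R3 = 35 + 8 = 43
Final: R3 = 43

43


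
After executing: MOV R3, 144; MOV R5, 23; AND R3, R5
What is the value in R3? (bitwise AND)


Register state trace:
  MOV R3, 144  → R3 = 144 (0b10010000)
  MOV R5, 23  → R5 = 23 (0b00010111)
  AND R3, R5  → R3 = 144 AND 23 = 16 (0b00010000)
Final: R3 = 16

16


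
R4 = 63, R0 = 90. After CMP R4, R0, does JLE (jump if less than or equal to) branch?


Trace:
  R4 = 63, R0 = 90
  CMP R4, R0  → compares 63 vs 90
  JLE checks: is 63 less than or equal to 90?
  63 < 90, so condition is true
Branch taken: Yes

Yes


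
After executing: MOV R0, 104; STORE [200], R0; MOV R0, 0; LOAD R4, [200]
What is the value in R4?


Register and memory trace:
  MOV R0, 104  → R0 = 104
  STORE [200], R0  → mem[200] = 104
  MOV R0, 0  → R0 = 0
  LOAD R4, [200]  → R4 = mem[200] = 104
Final: R4 = 104

104


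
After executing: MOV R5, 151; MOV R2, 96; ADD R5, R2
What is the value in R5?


Register state trace:
  MOV R5, 151  → R5 = 151
  MOV R2, 96  → R2 = 96
  ADD R5, R2  → R5 = 151 + 96 = 247
Final: R5 = 247

247


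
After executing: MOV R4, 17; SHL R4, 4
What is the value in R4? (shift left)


Register state trace:
  MOV R4, 17  → R4 = 17
  SHL R4, 4  → R4 = 17 << 4 = 17 * 2^4 = 272
Final: R4 = 272

272


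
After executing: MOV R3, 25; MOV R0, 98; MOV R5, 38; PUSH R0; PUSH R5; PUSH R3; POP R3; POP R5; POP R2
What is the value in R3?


Stack trace (top is rightmost):
  MOV R3, 25  → R3 = 25
  MOV R0, 98  → R0 = 98
  MOV R5, 38  → R5 = 38
  PUSH R0  → stack: [98]
  PUSH R5  → stack: [98, 38]
  PUSH R3  → stack: [98, 38, 25]
  POP R3  → R3 = 25, stack: [98, 38]
  POP R5  → R5 = 38, stack: [98]
  POP R2  → R2 = 98, stack: []
Final: R3 = 25

25


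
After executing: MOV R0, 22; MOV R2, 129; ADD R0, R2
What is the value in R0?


Register state trace:
  MOV R0, 22  → R0 = 22
  MOV R2, 129  → R2 = 129
  ADD R0, R2  → R0 = 22 + 129 = 151
Final: R0 = 151

151


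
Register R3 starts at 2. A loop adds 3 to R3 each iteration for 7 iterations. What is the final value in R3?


Starting value: R3 = 2
  Iter 1: R3 = 2 + 3 = 5
  Iter 2: R3 = 5 + 3 = 8
  Iter 3: R3 = 8 + 3 = 11
  Iter 4: R3 = 11 + 3 = 14
  Iter 5: R3 = 14 + 3 = 17
  Iter 6: R3 = 17 + 3 = 20
  Iter 7: R3 = 20 + 3 = 23
Final: R3 = 23

23


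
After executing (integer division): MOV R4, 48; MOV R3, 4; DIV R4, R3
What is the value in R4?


Register state trace:
  MOV R4, 48  → R4 = 48
  MOV R3, 4  → R3 = 4
  DIV R4, R3  → R4 = 48 // 4 = 12
Final: R4 = 12

12


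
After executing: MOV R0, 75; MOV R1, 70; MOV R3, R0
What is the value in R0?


Register state trace:
  MOV R0, 75  → R0 = 75
  MOV R1, 70  → R1 = 70
  MOV R3, R0  → R3 = 75
Final: R0 = 75

75


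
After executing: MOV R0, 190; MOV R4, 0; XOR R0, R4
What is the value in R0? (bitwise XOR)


Register state trace:
  MOV R0, 190  → R0 = 190 (0b10111110)
  MOV R4, 0  → R4 = 0 (0b00000000)
  XOR R0, R4  → R0 = 190 XOR 0 = 190 (0b10111110)
Final: R0 = 190

190


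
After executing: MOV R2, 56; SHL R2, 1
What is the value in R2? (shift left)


Register state trace:
  MOV R2, 56  → R2 = 56
  SHL R2, 1  → R2 = 56 << 1 = 56 * 2^1 = 112
Final: R2 = 112

112


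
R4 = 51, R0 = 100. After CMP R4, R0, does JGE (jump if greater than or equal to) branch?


Trace:
  R4 = 51, R0 = 100
  CMP R4, R0  → compares 51 vs 100
  JGE checks: is 51 greater than or equal to 100?
  51 < 100, so condition is false
Branch taken: No

No


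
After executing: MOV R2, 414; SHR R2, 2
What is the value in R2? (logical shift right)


Register state trace:
  MOV R2, 414  → R2 = 414
  SHR R2, 2  → R2 = 414 >> 2 = 414 // 2^2 = 103
Final: R2 = 103

103


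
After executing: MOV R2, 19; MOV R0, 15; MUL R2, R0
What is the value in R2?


Register state trace:
  MOV R2, 19  → R2 = 19
  MOV R0, 15  → R0 = 15
  MUL R2, R0  → R2 = 19 * 15 = 285
Final: R2 = 285

285


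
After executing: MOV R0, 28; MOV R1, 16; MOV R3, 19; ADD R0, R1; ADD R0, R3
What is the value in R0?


Register state trace:
  MOV R0, 28  → R0 = 28
  MOV R1, 16  → R1 = 16
  MOV R3, 19  → R3 = 19
  ADD R0, R1  → R0 = 28 + 16 = 44
  ADD R0, R3  → R0 = 44 + 19 = 63
Final: R0 = 63

63


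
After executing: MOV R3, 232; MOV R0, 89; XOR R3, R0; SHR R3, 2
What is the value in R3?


Register state trace:
  MOV R3, 232  → R3 = 232 (0b11101000)
  MOV R0, 89  → R0 = 89 (0b01011001)
  XOR R3, R0  → R3 = 232 XOR 89 = 177 (0b10110001)
  SHR R3, 2  → R3 = 177 >> 2 = 44
Final: R3 = 44

44


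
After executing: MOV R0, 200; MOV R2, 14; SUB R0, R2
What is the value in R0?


Register state trace:
  MOV R0, 200  → R0 = 200
  MOV R2, 14  → R2 = 14
  SUB R0, R2  → R0 = 200 - 14 = 186
Final: R0 = 186

186


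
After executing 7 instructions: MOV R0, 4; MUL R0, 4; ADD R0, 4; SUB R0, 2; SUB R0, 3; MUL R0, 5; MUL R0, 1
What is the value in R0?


Register state trace:
  MOV R0, 4  → R0 = 4
  MUL R0, 4  → R0 = 4 * 4 = 16
  ADD R0, 4  → R0 = 16 + 4 = 20
  SUB R0, 2  → R0 = 20 - 2 = 18
  SUB R0, 3  → R0 = 18 - 3 = 15
  MUL R0, 5  → R0 = 15 * 5 = 75
  MUL R0, 1  → R0 = 75 * 1 = 75
Final: R0 = 75

75


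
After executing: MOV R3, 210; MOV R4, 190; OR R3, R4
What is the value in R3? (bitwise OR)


Register state trace:
  MOV R3, 210  → R3 = 210 (0b11010010)
  MOV R4, 190  → R4 = 190 (0b10111110)
  OR R3, R4   → R3 = 210 OR 190 = 254 (0b11111110)
Final: R3 = 254

254


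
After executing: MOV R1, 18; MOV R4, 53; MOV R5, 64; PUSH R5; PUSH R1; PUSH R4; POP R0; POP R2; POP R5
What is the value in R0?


Stack trace (top is rightmost):
  MOV R1, 18  → R1 = 18
  MOV R4, 53  → R4 = 53
  MOV R5, 64  → R5 = 64
  PUSH R5  → stack: [64]
  PUSH R1  → stack: [64, 18]
  PUSH R4  → stack: [64, 18, 53]
  POP R0  → R0 = 53, stack: [64, 18]
  POP R2  → R2 = 18, stack: [64]
  POP R5  → R5 = 64, stack: []
Final: R0 = 53

53


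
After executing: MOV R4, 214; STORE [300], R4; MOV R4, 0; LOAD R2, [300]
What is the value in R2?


Register and memory trace:
  MOV R4, 214  → R4 = 214
  STORE [300], R4  → mem[300] = 214
  MOV R4, 0  → R4 = 0
  LOAD R2, [300]  → R2 = mem[300] = 214
Final: R2 = 214

214


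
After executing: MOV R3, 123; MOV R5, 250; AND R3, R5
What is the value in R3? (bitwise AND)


Register state trace:
  MOV R3, 123  → R3 = 123 (0b01111011)
  MOV R5, 250  → R5 = 250 (0b11111010)
  AND R3, R5  → R3 = 123 AND 250 = 122 (0b01111010)
Final: R3 = 122

122


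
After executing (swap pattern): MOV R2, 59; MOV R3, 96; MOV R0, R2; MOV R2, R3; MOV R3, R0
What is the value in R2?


Register state trace (swap pattern):
  MOV R2, 59  → R2 = 59
  MOV R3, 96  → R3 = 96
  MOV R0, R2  → R0 = 59  (save R2)
  MOV R2, R3  → R2 = 96  (R2 gets R3's value)
  MOV R3, R0  → R3 = 59  (R3 gets saved value)
Final: R2 = 96

96


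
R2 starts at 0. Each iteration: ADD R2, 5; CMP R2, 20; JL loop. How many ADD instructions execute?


Loop trace (R2 starts at 0, target 20, step 5):
  ADD #1: R2 = 0 + 5 = 5  → 5 < 20, loop
  ADD #2: R2 = 5 + 5 = 10  → 10 < 20, loop
  ADD #3: R2 = 10 + 5 = 15  → 15 < 20, loop
  ADD #4: R2 = 15 + 5 = 20  → 20 >= 20, exit
Total ADD instructions: 4

4


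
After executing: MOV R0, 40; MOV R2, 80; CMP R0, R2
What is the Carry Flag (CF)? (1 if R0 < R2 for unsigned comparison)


Register state trace:
  MOV R0, 40  → R0 = 40
  MOV R2, 80  → R2 = 80
  CMP R0, R2  → unsigned 40 - 80: borrow occurs
  40 < 80, so CF = 1
CF = 1

1


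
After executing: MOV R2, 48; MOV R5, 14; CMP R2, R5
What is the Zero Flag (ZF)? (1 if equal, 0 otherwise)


Register state trace:
  MOV R2, 48  → R2 = 48
  MOV R5, 14  → R5 = 14
  CMP R2, R5  → computes 48 - 14 = 34
  Result is nonzero, so values are not equal
ZF = 0

0


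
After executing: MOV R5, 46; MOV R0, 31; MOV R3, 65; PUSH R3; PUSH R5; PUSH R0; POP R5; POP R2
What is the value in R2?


Stack trace (top is rightmost):
  MOV R5, 46  → R5 = 46
  MOV R0, 31  → R0 = 31
  MOV R3, 65  → R3 = 65
  PUSH R3  → stack: [65]
  PUSH R5  → stack: [65, 46]
  PUSH R0  → stack: [65, 46, 31]
  POP R5  → R5 = 31, stack: [65, 46]
  POP R2  → R2 = 46, stack: [65]
Final: R2 = 46

46


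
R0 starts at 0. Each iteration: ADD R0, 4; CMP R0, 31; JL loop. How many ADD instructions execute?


Loop trace (R0 starts at 0, target 31, step 4):
  ADD #1: R0 = 0 + 4 = 4  → 4 < 31, loop
  ADD #2: R0 = 4 + 4 = 8  → 8 < 31, loop
  ADD #3: R0 = 8 + 4 = 12  → 12 < 31, loop
  ADD #4: R0 = 12 + 4 = 16  → 16 < 31, loop
  ADD #5: R0 = 16 + 4 = 20  → 20 < 31, loop
  ADD #6: R0 = 20 + 4 = 24  → 24 < 31, loop
  ADD #7: R0 = 24 + 4 = 28  → 28 < 31, loop
  ADD #8: R0 = 28 + 4 = 32  → 32 >= 31, exit
Total ADD instructions: 8

8


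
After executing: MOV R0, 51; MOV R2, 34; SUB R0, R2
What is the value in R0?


Register state trace:
  MOV R0, 51  → R0 = 51
  MOV R2, 34  → R2 = 34
  SUB R0, R2  → R0 = 51 - 34 = 17
Final: R0 = 17

17


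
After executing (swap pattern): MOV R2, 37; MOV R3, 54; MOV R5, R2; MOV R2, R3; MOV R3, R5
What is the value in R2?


Register state trace (swap pattern):
  MOV R2, 37  → R2 = 37
  MOV R3, 54  → R3 = 54
  MOV R5, R2  → R5 = 37  (save R2)
  MOV R2, R3  → R2 = 54  (R2 gets R3's value)
  MOV R3, R5  → R3 = 37  (R3 gets saved value)
Final: R2 = 54

54


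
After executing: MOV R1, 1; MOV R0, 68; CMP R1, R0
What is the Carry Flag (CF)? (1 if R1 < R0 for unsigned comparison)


Register state trace:
  MOV R1, 1  → R1 = 1
  MOV R0, 68  → R0 = 68
  CMP R1, R0  → unsigned 1 - 68: borrow occurs
  1 < 68, so CF = 1
CF = 1

1


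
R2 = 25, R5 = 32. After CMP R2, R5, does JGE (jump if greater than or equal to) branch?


Trace:
  R2 = 25, R5 = 32
  CMP R2, R5  → compares 25 vs 32
  JGE checks: is 25 greater than or equal to 32?
  25 < 32, so condition is false
Branch taken: No

No


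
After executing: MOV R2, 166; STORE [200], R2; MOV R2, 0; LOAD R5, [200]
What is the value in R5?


Register and memory trace:
  MOV R2, 166  → R2 = 166
  STORE [200], R2  → mem[200] = 166
  MOV R2, 0  → R2 = 0
  LOAD R5, [200]  → R5 = mem[200] = 166
Final: R5 = 166

166


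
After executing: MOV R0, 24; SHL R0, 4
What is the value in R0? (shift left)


Register state trace:
  MOV R0, 24  → R0 = 24
  SHL R0, 4  → R0 = 24 << 4 = 24 * 2^4 = 384
Final: R0 = 384

384


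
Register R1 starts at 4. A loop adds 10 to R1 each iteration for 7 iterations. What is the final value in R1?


Starting value: R1 = 4
  Iter 1: R1 = 4 + 10 = 14
  Iter 2: R1 = 14 + 10 = 24
  Iter 3: R1 = 24 + 10 = 34
  Iter 4: R1 = 34 + 10 = 44
  Iter 5: R1 = 44 + 10 = 54
  Iter 6: R1 = 54 + 10 = 64
  Iter 7: R1 = 64 + 10 = 74
Final: R1 = 74

74
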